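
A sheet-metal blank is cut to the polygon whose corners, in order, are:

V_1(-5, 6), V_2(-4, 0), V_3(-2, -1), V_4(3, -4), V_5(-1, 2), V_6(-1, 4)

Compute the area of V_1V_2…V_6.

26.5

Apply Gauss's area formula: 2A = Σ (x_i·y_{i+1} − x_{i+1}·y_i), indices taken mod 6.
Cross-terms: 24, 4, 11, 2, -2, 14  ⇒  Σ = 53
Area = |Σ|/2 = 26.5.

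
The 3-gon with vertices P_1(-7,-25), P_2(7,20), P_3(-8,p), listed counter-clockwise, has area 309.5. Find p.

16

The doubled signed area Σ (x_i y_{i+1} − x_{i+1} y_i) is linear in p.
With p=0 it equals 395; the coefficient of p is 14 (from the two edges through P_3).
So 14·p + 395 = 2·309.5 = 619 ⇒ p = 16.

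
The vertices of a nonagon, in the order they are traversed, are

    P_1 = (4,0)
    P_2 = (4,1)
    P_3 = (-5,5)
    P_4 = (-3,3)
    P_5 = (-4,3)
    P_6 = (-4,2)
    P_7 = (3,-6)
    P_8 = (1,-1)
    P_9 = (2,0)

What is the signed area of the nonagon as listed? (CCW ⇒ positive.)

29.5

Apply the shoelace (surveyor's) formula: 2A = Σ (x_i·y_{i+1} − x_{i+1}·y_i), indices taken mod 9.
Cross-terms: 4, 25, 0, 3, 4, 18, 3, 2, 0  ⇒  Σ = 59
Signed area = Σ/2 = 29.5 (positive ⇒ counter-clockwise traversal).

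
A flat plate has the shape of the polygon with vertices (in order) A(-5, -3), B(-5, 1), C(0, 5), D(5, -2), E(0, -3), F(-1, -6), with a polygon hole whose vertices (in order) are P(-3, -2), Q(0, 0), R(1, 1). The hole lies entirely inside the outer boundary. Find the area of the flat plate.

Outer boundary:
Cross-terms: -20, -25, -25, -15, -3, -27  ⇒  Σ = -115
Area = |Σ|/2 = 57.5.
Hole:
Σ = (0) + (0) + (1) = 1
Area = |Σ|/2 = 0.5.
Net area = 57.5 − 0.5 = 57.

57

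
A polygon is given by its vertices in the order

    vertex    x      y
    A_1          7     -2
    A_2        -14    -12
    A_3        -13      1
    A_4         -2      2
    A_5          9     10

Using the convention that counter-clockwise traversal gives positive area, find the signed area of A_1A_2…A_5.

-216

Apply the shoelace (surveyor's) formula: 2A = Σ (x_i·y_{i+1} − x_{i+1}·y_i), indices taken mod 5.
A_1→A_2: (7)(-12) − (-14)(-2) = -112
A_2→A_3: (-14)(1) − (-13)(-12) = -170
A_3→A_4: (-13)(2) − (-2)(1) = -24
A_4→A_5: (-2)(10) − (9)(2) = -38
A_5→A_1: (9)(-2) − (7)(10) = -88
Σ = -432
Signed area = Σ/2 = -216 (negative ⇒ clockwise traversal).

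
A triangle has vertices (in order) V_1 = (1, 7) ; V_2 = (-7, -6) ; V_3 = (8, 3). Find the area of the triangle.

61.5

Apply the shoelace formula: 2A = Σ (x_i·y_{i+1} − x_{i+1}·y_i), indices taken mod 3.
Σ = (43) + (27) + (53) = 123
Area = |Σ|/2 = 61.5.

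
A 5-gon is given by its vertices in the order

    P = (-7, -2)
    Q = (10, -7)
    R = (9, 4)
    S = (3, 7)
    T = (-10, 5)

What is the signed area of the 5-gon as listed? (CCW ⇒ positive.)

Apply the shoelace (surveyor's) formula: 2A = Σ (x_i·y_{i+1} − x_{i+1}·y_i), indices taken mod 5.
Σ = (69) + (103) + (51) + (85) + (55) = 363
Signed area = Σ/2 = 181.5 (positive ⇒ counter-clockwise traversal).

181.5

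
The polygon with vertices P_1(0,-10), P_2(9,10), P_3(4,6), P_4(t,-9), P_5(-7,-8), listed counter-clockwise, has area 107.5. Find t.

Write out the shoelace sum; only the two edges meeting at P_4 involve t:
2·Area = [(4·(-9) − t·6) + (t·(-8) − (-7)·(-9))] + 174
       = -14·t + 75 = 215
⇒ t = -10.

-10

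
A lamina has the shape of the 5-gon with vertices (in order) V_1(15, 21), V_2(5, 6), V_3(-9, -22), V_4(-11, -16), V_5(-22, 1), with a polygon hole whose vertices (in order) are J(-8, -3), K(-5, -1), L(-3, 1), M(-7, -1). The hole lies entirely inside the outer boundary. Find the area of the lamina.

500.5

Outer boundary:
Cross-terms: -15, -56, -98, -363, -477  ⇒  Σ = -1009
Area = |Σ|/2 = 504.5.
Hole:
Apply Gauss's area formula: 2A = Σ (x_i·y_{i+1} − x_{i+1}·y_i), indices taken mod 4.
J→K: (-8)(-1) − (-5)(-3) = -7
K→L: (-5)(1) − (-3)(-1) = -8
L→M: (-3)(-1) − (-7)(1) = 10
M→J: (-7)(-3) − (-8)(-1) = 13
Σ = 8
Area = |Σ|/2 = 4.
Net area = 504.5 − 4 = 500.5.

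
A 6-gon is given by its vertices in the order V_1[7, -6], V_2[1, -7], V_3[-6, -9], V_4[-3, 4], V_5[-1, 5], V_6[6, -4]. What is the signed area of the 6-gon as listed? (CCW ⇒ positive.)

-95

Apply Gauss's area formula: 2A = Σ (x_i·y_{i+1} − x_{i+1}·y_i), indices taken mod 6.
Σ = (-43) + (-51) + (-51) + (-11) + (-26) + (-8) = -190
Signed area = Σ/2 = -95 (negative ⇒ clockwise traversal).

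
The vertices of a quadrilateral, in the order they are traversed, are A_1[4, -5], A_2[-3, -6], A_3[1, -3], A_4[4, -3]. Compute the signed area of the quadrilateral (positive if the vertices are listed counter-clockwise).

Apply the surveyor's formula: 2A = Σ (x_i·y_{i+1} − x_{i+1}·y_i), indices taken mod 4.
A_1→A_2: (4)(-6) − (-3)(-5) = -39
A_2→A_3: (-3)(-3) − (1)(-6) = 15
A_3→A_4: (1)(-3) − (4)(-3) = 9
A_4→A_1: (4)(-5) − (4)(-3) = -8
Σ = -23
Signed area = Σ/2 = -11.5 (negative ⇒ clockwise traversal).

-11.5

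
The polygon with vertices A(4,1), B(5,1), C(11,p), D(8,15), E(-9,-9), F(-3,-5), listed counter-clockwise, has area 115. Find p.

Write out the shoelace sum; only the two edges meeting at C involve p:
2·Area = [(5·p − 11·1) + (11·15 − 8·p)] + 97
       = -3·p + 251 = 230
⇒ p = 7.

7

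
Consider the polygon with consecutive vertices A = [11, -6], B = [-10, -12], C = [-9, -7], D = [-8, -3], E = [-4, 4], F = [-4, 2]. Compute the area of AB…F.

Apply the surveyor's formula: 2A = Σ (x_i·y_{i+1} − x_{i+1}·y_i), indices taken mod 6.
Cross-terms: -192, -38, -29, -44, 8, 2  ⇒  Σ = -293
Area = |Σ|/2 = 146.5.

146.5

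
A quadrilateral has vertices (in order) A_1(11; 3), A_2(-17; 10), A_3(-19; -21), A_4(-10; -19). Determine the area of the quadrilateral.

Apply the shoelace (surveyor's) formula: 2A = Σ (x_i·y_{i+1} − x_{i+1}·y_i), indices taken mod 4.
A_1→A_2: (11)(10) − (-17)(3) = 161
A_2→A_3: (-17)(-21) − (-19)(10) = 547
A_3→A_4: (-19)(-19) − (-10)(-21) = 151
A_4→A_1: (-10)(3) − (11)(-19) = 179
Σ = 1038
Area = |Σ|/2 = 519.

519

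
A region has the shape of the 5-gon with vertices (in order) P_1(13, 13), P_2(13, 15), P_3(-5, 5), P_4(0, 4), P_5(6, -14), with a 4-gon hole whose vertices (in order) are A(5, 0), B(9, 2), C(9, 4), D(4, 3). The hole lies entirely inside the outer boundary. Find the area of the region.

Outer boundary:
Apply Gauss's area formula: 2A = Σ (x_i·y_{i+1} − x_{i+1}·y_i), indices taken mod 5.
Cross-terms: 26, 140, -20, -24, 260  ⇒  Σ = 382
Area = |Σ|/2 = 191.
Hole:
Apply the shoelace formula: 2A = Σ (x_i·y_{i+1} − x_{i+1}·y_i), indices taken mod 4.
Σ = (10) + (18) + (11) + (-15) = 24
Area = |Σ|/2 = 12.
Net area = 191 − 12 = 179.

179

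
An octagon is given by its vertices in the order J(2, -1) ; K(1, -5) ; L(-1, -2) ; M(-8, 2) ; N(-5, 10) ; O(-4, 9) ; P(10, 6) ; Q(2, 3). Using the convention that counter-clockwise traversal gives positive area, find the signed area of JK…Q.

-106.5

Σ = (-9) + (-7) + (-18) + (-70) + (-5) + (-114) + (18) + (-8) = -213
Signed area = Σ/2 = -106.5 (negative ⇒ clockwise traversal).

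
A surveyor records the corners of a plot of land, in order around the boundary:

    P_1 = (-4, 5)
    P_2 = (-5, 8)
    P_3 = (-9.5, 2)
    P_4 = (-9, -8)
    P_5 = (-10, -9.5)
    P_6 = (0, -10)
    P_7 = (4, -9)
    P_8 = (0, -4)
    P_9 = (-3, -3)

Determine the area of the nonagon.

121.75

Apply the shoelace formula: 2A = Σ (x_i·y_{i+1} − x_{i+1}·y_i), indices taken mod 9.
Cross-terms: -7, 66, 94, 5.5, 100, 40, -16, -12, -27  ⇒  Σ = 243.5
Area = |Σ|/2 = 121.75.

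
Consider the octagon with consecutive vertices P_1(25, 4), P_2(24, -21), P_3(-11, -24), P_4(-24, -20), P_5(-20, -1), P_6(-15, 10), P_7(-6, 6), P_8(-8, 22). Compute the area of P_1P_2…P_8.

Apply the shoelace formula: 2A = Σ (x_i·y_{i+1} − x_{i+1}·y_i), indices taken mod 8.
Cross-terms: -621, -807, -356, -376, -215, -30, -84, -582  ⇒  Σ = -3071
Area = |Σ|/2 = 1535.5.

1535.5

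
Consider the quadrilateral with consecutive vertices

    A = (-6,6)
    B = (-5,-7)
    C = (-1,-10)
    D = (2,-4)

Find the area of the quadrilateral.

Cross-terms: 72, 43, 24, -12  ⇒  Σ = 127
Area = |Σ|/2 = 63.5.

63.5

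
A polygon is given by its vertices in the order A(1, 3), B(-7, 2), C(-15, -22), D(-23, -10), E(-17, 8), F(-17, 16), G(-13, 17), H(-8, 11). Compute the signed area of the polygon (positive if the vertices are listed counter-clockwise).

Apply the surveyor's formula: 2A = Σ (x_i·y_{i+1} − x_{i+1}·y_i), indices taken mod 8.
Cross-terms: 23, 184, -356, -354, -136, -81, -7, -35  ⇒  Σ = -762
Signed area = Σ/2 = -381 (negative ⇒ clockwise traversal).

-381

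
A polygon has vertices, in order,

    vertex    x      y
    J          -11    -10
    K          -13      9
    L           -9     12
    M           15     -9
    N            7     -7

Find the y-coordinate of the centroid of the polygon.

Apply the surveyor's formula. First the cross-terms c_i = x_i·y_{i+1} − x_{i+1}·y_i:
  -229, -75, -99, -42, -147  ⇒  2A = -592, A = -296.
Then Σ (y_i + y_{i+1})·c_i = 1528, so ȳ = 1528 / (6·(-296)) = -191/222.

-191/222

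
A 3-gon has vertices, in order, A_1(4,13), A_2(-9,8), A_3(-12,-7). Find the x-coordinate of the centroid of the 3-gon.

-17/3

Apply the surveyor's formula. First the cross-terms c_i = x_i·y_{i+1} − x_{i+1}·y_i:
  149, 159, -128  ⇒  2A = 180, A = 90.
Then Σ (x_i + x_{i+1})·c_i = -3060, so x̄ = -3060 / (6·90) = -17/3.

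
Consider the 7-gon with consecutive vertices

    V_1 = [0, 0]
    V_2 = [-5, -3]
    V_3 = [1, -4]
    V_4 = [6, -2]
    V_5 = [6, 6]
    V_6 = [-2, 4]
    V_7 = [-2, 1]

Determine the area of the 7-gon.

Σ = (0) + (23) + (22) + (48) + (36) + (6) + (0) = 135
Area = |Σ|/2 = 67.5.

67.5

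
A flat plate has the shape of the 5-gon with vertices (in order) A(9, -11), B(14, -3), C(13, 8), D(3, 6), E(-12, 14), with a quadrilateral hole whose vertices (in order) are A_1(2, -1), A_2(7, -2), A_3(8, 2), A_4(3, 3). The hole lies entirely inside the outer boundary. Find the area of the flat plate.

Outer boundary:
Cross-terms: 127, 151, 54, 114, 6  ⇒  Σ = 452
Area = |Σ|/2 = 226.
Hole:
Σ = (3) + (30) + (18) + (-9) = 42
Area = |Σ|/2 = 21.
Net area = 226 − 21 = 205.

205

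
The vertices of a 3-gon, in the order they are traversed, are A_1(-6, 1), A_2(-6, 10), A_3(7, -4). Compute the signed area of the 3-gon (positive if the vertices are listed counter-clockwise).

-58.5

Apply the surveyor's formula: 2A = Σ (x_i·y_{i+1} − x_{i+1}·y_i), indices taken mod 3.
Σ = (-54) + (-46) + (-17) = -117
Signed area = Σ/2 = -58.5 (negative ⇒ clockwise traversal).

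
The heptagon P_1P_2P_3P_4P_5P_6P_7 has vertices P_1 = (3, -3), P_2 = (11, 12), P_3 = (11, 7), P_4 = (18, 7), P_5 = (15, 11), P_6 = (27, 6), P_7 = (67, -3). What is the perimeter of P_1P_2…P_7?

152

|P_1P_2| = √((8)² + (15)²) = √289 = 17
|P_2P_3| = √((0)² + (-5)²) = √25 = 5
|P_3P_4| = √((7)² + (0)²) = √49 = 7
|P_4P_5| = √((-3)² + (4)²) = √25 = 5
|P_5P_6| = √((12)² + (-5)²) = √169 = 13
|P_6P_7| = √((40)² + (-9)²) = √1681 = 41
|P_7P_1| = √((-64)² + (0)²) = √4096 = 64
Perimeter = 17 + 5 + 7 + 5 + 13 + 41 + 64 = 152.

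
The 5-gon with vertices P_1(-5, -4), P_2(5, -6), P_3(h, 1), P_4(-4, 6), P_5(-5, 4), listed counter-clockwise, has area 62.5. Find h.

Write out the shoelace sum; only the two edges meeting at P_3 involve h:
2·Area = [(5·1 − h·(-6)) + (h·6 − (-4)·1)] + 104
       = 12·h + 113 = 125
⇒ h = 1.

1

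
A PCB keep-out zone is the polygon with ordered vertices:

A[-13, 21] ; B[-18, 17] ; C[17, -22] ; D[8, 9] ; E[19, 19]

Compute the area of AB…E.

610

Apply Gauss's area formula: 2A = Σ (x_i·y_{i+1} − x_{i+1}·y_i), indices taken mod 5.
Σ = (157) + (107) + (329) + (-19) + (646) = 1220
Area = |Σ|/2 = 610.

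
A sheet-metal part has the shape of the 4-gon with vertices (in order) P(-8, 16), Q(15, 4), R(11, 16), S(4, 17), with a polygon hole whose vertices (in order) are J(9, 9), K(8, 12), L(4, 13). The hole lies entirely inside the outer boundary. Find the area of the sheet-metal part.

Outer boundary:
Apply the shoelace formula: 2A = Σ (x_i·y_{i+1} − x_{i+1}·y_i), indices taken mod 4.
Σ = (-272) + (196) + (123) + (200) = 247
Area = |Σ|/2 = 123.5.
Hole:
J→K: (9)(12) − (8)(9) = 36
K→L: (8)(13) − (4)(12) = 56
L→J: (4)(9) − (9)(13) = -81
Σ = 11
Area = |Σ|/2 = 5.5.
Net area = 123.5 − 5.5 = 118.

118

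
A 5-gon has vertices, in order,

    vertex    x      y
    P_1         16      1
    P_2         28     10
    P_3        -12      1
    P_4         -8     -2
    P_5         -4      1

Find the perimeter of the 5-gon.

86

|P_1P_2| = √((12)² + (9)²) = √225 = 15
|P_2P_3| = √((-40)² + (-9)²) = √1681 = 41
|P_3P_4| = √((4)² + (-3)²) = √25 = 5
|P_4P_5| = √((4)² + (3)²) = √25 = 5
|P_5P_1| = √((20)² + (0)²) = √400 = 20
Perimeter = 15 + 41 + 5 + 5 + 20 = 86.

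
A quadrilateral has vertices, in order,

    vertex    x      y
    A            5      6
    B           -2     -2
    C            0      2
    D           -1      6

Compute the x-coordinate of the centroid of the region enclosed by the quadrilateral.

11/9

Apply the surveyor's formula. First the cross-terms c_i = x_i·y_{i+1} − x_{i+1}·y_i:
  2, -4, 2, -36  ⇒  2A = -36, A = -18.
Then Σ (x_i + x_{i+1})·c_i = -132, so x̄ = -132 / (6·(-18)) = 11/9.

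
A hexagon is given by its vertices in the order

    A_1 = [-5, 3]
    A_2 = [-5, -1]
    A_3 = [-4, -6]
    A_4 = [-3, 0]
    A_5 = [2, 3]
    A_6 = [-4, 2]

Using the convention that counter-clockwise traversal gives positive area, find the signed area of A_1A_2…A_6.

A_1→A_2: (-5)(-1) − (-5)(3) = 20
A_2→A_3: (-5)(-6) − (-4)(-1) = 26
A_3→A_4: (-4)(0) − (-3)(-6) = -18
A_4→A_5: (-3)(3) − (2)(0) = -9
A_5→A_6: (2)(2) − (-4)(3) = 16
A_6→A_1: (-4)(3) − (-5)(2) = -2
Σ = 33
Signed area = Σ/2 = 16.5 (positive ⇒ counter-clockwise traversal).

16.5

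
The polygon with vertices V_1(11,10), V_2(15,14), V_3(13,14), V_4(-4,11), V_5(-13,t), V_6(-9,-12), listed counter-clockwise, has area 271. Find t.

Write out the shoelace sum; only the two edges meeting at V_5 involve t:
2·Area = [((-4)·t − (-13)·11) + ((-13)·(-12) − (-9)·t)] + 273
       = 5·t + 572 = 542
⇒ t = -6.

-6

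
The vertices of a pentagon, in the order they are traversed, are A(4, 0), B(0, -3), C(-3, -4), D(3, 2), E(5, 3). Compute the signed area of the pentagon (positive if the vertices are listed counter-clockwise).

Apply the shoelace (surveyor's) formula: 2A = Σ (x_i·y_{i+1} − x_{i+1}·y_i), indices taken mod 5.
A→B: (4)(-3) − (0)(0) = -12
B→C: (0)(-4) − (-3)(-3) = -9
C→D: (-3)(2) − (3)(-4) = 6
D→E: (3)(3) − (5)(2) = -1
E→A: (5)(0) − (4)(3) = -12
Σ = -28
Signed area = Σ/2 = -14 (negative ⇒ clockwise traversal).

-14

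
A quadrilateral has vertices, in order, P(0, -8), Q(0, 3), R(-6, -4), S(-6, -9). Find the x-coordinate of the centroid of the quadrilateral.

Apply the shoelace formula. First the cross-terms c_i = x_i·y_{i+1} − x_{i+1}·y_i:
  0, 18, 30, 48  ⇒  2A = 96, A = 48.
Then Σ (x_i + x_{i+1})·c_i = -756, so x̄ = -756 / (6·48) = -2.625.

-2.625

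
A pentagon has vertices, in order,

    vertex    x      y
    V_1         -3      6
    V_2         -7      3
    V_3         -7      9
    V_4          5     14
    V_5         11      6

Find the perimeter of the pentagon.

48

|V_1V_2| = √((-4)² + (-3)²) = √25 = 5
|V_2V_3| = √((0)² + (6)²) = √36 = 6
|V_3V_4| = √((12)² + (5)²) = √169 = 13
|V_4V_5| = √((6)² + (-8)²) = √100 = 10
|V_5V_1| = √((-14)² + (0)²) = √196 = 14
Perimeter = 5 + 6 + 13 + 10 + 14 = 48.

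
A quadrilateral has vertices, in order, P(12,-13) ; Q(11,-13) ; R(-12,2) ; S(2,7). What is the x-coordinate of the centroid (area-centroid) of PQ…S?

55/69

Apply the surveyor's formula. First the cross-terms c_i = x_i·y_{i+1} − x_{i+1}·y_i:
  -13, -134, -88, -110  ⇒  2A = -345, A = -172.5.
Then Σ (x_i + x_{i+1})·c_i = -825, so x̄ = -825 / (6·(-172.5)) = 55/69.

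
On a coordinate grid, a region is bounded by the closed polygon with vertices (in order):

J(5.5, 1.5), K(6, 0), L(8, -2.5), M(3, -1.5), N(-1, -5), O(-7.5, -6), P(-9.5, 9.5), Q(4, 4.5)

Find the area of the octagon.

152.125

Cross-terms: -9, -15, -4.5, -16.5, -31.5, -128.25, -80.75, -18.75  ⇒  Σ = -304.25
Area = |Σ|/2 = 152.125.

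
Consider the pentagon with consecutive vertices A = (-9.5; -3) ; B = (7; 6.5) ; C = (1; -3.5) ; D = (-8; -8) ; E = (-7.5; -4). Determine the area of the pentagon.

75.625

Σ = (-40.75) + (-31) + (-36) + (-28) + (-15.5) = -151.25
Area = |Σ|/2 = 75.625.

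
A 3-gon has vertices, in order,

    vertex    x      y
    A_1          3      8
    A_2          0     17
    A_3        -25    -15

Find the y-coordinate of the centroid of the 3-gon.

10/3

Apply the surveyor's formula. First the cross-terms c_i = x_i·y_{i+1} − x_{i+1}·y_i:
  51, 425, -155  ⇒  2A = 321, A = 160.5.
Then Σ (y_i + y_{i+1})·c_i = 3210, so ȳ = 3210 / (6·160.5) = 10/3.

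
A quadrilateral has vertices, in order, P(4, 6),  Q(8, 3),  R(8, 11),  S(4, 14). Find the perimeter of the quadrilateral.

26

|PQ| = √((4)² + (-3)²) = √25 = 5
|QR| = √((0)² + (8)²) = √64 = 8
|RS| = √((-4)² + (3)²) = √25 = 5
|SP| = √((0)² + (-8)²) = √64 = 8
Perimeter = 5 + 8 + 5 + 8 = 26.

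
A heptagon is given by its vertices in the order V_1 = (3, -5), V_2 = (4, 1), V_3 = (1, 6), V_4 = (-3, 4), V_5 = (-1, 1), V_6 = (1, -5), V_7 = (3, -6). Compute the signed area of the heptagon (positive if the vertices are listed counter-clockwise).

42.5

Cross-terms: 23, 23, 22, 1, 4, 9, 3  ⇒  Σ = 85
Signed area = Σ/2 = 42.5 (positive ⇒ counter-clockwise traversal).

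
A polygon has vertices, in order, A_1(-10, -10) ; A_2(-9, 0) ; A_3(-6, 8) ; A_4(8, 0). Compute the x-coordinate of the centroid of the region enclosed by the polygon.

Apply the shoelace formula. First the cross-terms c_i = x_i·y_{i+1} − x_{i+1}·y_i:
  -90, -72, -64, -80  ⇒  2A = -306, A = -153.
Then Σ (x_i + x_{i+1})·c_i = 2822, so x̄ = 2822 / (6·(-153)) = -83/27.

-83/27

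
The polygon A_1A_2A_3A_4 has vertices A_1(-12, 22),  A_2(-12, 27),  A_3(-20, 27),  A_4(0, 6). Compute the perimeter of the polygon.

62

|A_1A_2| = √((0)² + (5)²) = √25 = 5
|A_2A_3| = √((-8)² + (0)²) = √64 = 8
|A_3A_4| = √((20)² + (-21)²) = √841 = 29
|A_4A_1| = √((-12)² + (16)²) = √400 = 20
Perimeter = 5 + 8 + 29 + 20 = 62.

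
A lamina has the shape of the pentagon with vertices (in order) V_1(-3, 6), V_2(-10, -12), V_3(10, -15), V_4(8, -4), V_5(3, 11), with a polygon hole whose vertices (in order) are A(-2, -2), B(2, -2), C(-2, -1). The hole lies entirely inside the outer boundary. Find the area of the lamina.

Outer boundary:
Apply the shoelace (surveyor's) formula: 2A = Σ (x_i·y_{i+1} − x_{i+1}·y_i), indices taken mod 5.
V_1→V_2: (-3)(-12) − (-10)(6) = 96
V_2→V_3: (-10)(-15) − (10)(-12) = 270
V_3→V_4: (10)(-4) − (8)(-15) = 80
V_4→V_5: (8)(11) − (3)(-4) = 100
V_5→V_1: (3)(6) − (-3)(11) = 51
Σ = 597
Area = |Σ|/2 = 298.5.
Hole:
A→B: (-2)(-2) − (2)(-2) = 8
B→C: (2)(-1) − (-2)(-2) = -6
C→A: (-2)(-2) − (-2)(-1) = 2
Σ = 4
Area = |Σ|/2 = 2.
Net area = 298.5 − 2 = 296.5.

296.5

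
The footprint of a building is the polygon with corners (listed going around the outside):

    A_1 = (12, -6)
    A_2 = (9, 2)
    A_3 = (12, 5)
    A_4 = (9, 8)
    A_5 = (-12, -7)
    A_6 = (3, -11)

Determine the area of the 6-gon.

225

Cross-terms: 78, 21, 51, 33, 153, 114  ⇒  Σ = 450
Area = |Σ|/2 = 225.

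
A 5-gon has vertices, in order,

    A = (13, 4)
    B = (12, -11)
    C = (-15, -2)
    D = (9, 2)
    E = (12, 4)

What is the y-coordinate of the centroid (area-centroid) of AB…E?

-3.328125

Apply the surveyor's formula. First the cross-terms c_i = x_i·y_{i+1} − x_{i+1}·y_i:
  -191, -189, -12, 12, -4  ⇒  2A = -384, A = -192.
Then Σ (y_i + y_{i+1})·c_i = 3834, so ȳ = 3834 / (6·(-192)) = -3.328125.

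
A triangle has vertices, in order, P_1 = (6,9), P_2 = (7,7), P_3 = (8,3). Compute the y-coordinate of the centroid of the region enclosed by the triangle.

Apply Gauss's area formula. First the cross-terms c_i = x_i·y_{i+1} − x_{i+1}·y_i:
  -21, -35, 54  ⇒  2A = -2, A = -1.
Then Σ (y_i + y_{i+1})·c_i = -38, so ȳ = -38 / (6·(-1)) = 19/3.

19/3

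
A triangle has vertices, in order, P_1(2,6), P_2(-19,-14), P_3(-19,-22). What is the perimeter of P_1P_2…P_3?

|P_1P_2| = √((-21)² + (-20)²) = √841 = 29
|P_2P_3| = √((0)² + (-8)²) = √64 = 8
|P_3P_1| = √((21)² + (28)²) = √1225 = 35
Perimeter = 29 + 8 + 35 = 72.

72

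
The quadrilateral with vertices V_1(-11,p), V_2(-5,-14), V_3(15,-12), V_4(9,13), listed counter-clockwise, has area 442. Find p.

1

Write out the shoelace sum; only the two edges meeting at V_1 involve p:
2·Area = [(9·p − (-11)·13) + ((-11)·(-14) − (-5)·p)] + 573
       = 14·p + 870 = 884
⇒ p = 1.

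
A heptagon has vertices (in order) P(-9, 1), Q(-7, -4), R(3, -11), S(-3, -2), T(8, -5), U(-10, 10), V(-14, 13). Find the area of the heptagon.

Σ = (43) + (89) + (-39) + (31) + (30) + (10) + (103) = 267
Area = |Σ|/2 = 133.5.

133.5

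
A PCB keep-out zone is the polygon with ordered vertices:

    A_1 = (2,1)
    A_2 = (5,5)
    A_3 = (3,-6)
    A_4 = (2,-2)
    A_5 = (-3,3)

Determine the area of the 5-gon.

Apply the surveyor's formula: 2A = Σ (x_i·y_{i+1} − x_{i+1}·y_i), indices taken mod 5.
Σ = (5) + (-45) + (6) + (0) + (-9) = -43
Area = |Σ|/2 = 21.5.

21.5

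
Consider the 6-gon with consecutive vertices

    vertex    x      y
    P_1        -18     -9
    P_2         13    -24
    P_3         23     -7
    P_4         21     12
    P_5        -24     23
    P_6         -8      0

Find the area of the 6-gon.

1230

Apply the shoelace (surveyor's) formula: 2A = Σ (x_i·y_{i+1} − x_{i+1}·y_i), indices taken mod 6.
Cross-terms: 549, 461, 423, 771, 184, 72  ⇒  Σ = 2460
Area = |Σ|/2 = 1230.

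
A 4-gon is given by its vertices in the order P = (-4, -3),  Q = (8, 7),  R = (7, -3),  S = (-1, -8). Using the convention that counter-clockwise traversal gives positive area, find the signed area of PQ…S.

-82.5

Cross-terms: -4, -73, -59, -29  ⇒  Σ = -165
Signed area = Σ/2 = -82.5 (negative ⇒ clockwise traversal).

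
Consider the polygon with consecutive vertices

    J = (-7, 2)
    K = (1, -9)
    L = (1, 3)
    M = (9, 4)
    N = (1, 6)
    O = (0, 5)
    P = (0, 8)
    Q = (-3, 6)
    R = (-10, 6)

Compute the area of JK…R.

Cross-terms: 61, 12, -23, 50, 5, 0, 24, 42, 22  ⇒  Σ = 193
Area = |Σ|/2 = 96.5.

96.5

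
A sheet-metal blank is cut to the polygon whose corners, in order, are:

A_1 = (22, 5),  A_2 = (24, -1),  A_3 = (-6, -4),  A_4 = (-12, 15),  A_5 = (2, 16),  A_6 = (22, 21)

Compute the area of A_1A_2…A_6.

633

Apply Gauss's area formula: 2A = Σ (x_i·y_{i+1} − x_{i+1}·y_i), indices taken mod 6.
Σ = (-142) + (-102) + (-138) + (-222) + (-310) + (-352) = -1266
Area = |Σ|/2 = 633.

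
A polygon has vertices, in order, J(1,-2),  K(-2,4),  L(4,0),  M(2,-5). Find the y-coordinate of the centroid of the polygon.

-29/105

Apply the shoelace formula. First the cross-terms c_i = x_i·y_{i+1} − x_{i+1}·y_i:
  0, -16, -20, 1  ⇒  2A = -35, A = -17.5.
Then Σ (y_i + y_{i+1})·c_i = 29, so ȳ = 29 / (6·(-17.5)) = -29/105.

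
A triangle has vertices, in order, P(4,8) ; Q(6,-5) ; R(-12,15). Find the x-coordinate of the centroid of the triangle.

Apply the surveyor's formula. First the cross-terms c_i = x_i·y_{i+1} − x_{i+1}·y_i:
  -68, 30, -156  ⇒  2A = -194, A = -97.
Then Σ (x_i + x_{i+1})·c_i = 388, so x̄ = 388 / (6·(-97)) = -2/3.

-2/3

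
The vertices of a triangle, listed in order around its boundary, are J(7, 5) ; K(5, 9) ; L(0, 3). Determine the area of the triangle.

16

Apply the shoelace formula: 2A = Σ (x_i·y_{i+1} − x_{i+1}·y_i), indices taken mod 3.
Cross-terms: 38, 15, -21  ⇒  Σ = 32
Area = |Σ|/2 = 16.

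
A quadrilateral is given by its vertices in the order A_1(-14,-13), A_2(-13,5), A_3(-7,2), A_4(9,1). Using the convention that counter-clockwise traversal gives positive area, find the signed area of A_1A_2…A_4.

-179

Apply the surveyor's formula: 2A = Σ (x_i·y_{i+1} − x_{i+1}·y_i), indices taken mod 4.
Cross-terms: -239, 9, -25, -103  ⇒  Σ = -358
Signed area = Σ/2 = -179 (negative ⇒ clockwise traversal).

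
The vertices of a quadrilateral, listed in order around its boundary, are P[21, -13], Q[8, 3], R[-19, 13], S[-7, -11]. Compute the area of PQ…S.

Apply Gauss's area formula: 2A = Σ (x_i·y_{i+1} − x_{i+1}·y_i), indices taken mod 4.
Σ = (167) + (161) + (300) + (322) = 950
Area = |Σ|/2 = 475.

475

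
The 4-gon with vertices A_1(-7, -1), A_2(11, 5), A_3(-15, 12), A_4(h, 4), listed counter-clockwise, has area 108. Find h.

Write out the shoelace sum; only the two edges meeting at A_4 involve h:
2·Area = [((-15)·4 − h·12) + (h·(-1) − (-7)·4)] + 183
       = -13·h + 151 = 216
⇒ h = -5.

-5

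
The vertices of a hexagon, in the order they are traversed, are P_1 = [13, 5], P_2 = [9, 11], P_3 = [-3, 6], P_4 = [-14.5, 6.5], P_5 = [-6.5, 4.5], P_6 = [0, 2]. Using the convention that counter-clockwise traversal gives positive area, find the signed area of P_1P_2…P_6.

Apply the surveyor's formula: 2A = Σ (x_i·y_{i+1} − x_{i+1}·y_i), indices taken mod 6.
Σ = (98) + (87) + (67.5) + (-23) + (-13) + (-26) = 190.5
Signed area = Σ/2 = 95.25 (positive ⇒ counter-clockwise traversal).

95.25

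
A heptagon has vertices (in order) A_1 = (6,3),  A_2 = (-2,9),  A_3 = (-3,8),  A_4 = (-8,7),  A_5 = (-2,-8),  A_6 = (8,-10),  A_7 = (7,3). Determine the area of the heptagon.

Apply the surveyor's formula: 2A = Σ (x_i·y_{i+1} − x_{i+1}·y_i), indices taken mod 7.
Σ = (60) + (11) + (43) + (78) + (84) + (94) + (3) = 373
Area = |Σ|/2 = 186.5.

186.5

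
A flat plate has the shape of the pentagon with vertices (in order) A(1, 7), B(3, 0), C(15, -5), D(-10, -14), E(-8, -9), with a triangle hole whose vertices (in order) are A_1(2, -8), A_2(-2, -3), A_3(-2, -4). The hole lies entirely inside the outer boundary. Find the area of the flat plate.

180.5

Outer boundary:
Apply the shoelace formula: 2A = Σ (x_i·y_{i+1} − x_{i+1}·y_i), indices taken mod 5.
Σ = (-21) + (-15) + (-260) + (-22) + (-47) = -365
Area = |Σ|/2 = 182.5.
Hole:
Cross-terms: -22, 2, 24  ⇒  Σ = 4
Area = |Σ|/2 = 2.
Net area = 182.5 − 2 = 180.5.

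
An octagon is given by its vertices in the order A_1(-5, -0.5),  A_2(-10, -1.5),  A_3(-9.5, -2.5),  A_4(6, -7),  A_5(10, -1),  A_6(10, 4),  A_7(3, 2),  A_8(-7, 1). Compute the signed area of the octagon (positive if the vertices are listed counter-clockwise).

121.125

Apply the shoelace (surveyor's) formula: 2A = Σ (x_i·y_{i+1} − x_{i+1}·y_i), indices taken mod 8.
Cross-terms: 2.5, 10.75, 81.5, 64, 50, 8, 17, 8.5  ⇒  Σ = 242.25
Signed area = Σ/2 = 121.125 (positive ⇒ counter-clockwise traversal).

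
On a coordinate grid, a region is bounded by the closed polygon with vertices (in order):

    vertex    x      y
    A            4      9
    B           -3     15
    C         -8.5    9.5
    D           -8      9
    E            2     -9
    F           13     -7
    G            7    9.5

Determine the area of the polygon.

270

Apply the surveyor's formula: 2A = Σ (x_i·y_{i+1} − x_{i+1}·y_i), indices taken mod 7.
Σ = (87) + (99) + (-0.5) + (54) + (103) + (172.5) + (25) = 540
Area = |Σ|/2 = 270.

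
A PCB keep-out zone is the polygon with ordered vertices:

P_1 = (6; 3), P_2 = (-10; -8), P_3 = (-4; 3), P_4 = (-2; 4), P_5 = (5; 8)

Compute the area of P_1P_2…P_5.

79.5

Apply the shoelace formula: 2A = Σ (x_i·y_{i+1} − x_{i+1}·y_i), indices taken mod 5.
Σ = (-18) + (-62) + (-10) + (-36) + (-33) = -159
Area = |Σ|/2 = 79.5.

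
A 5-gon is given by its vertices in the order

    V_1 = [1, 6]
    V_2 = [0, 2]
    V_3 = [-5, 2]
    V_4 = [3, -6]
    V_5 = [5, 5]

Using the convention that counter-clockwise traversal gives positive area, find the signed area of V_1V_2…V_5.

Apply Gauss's area formula: 2A = Σ (x_i·y_{i+1} − x_{i+1}·y_i), indices taken mod 5.
Cross-terms: 2, 10, 24, 45, 25  ⇒  Σ = 106
Signed area = Σ/2 = 53 (positive ⇒ counter-clockwise traversal).

53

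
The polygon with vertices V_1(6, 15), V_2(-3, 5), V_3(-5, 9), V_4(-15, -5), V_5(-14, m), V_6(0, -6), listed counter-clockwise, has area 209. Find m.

-9

Write out the shoelace sum; only the two edges meeting at V_5 involve m:
2·Area = [((-15)·m − (-14)·(-5)) + ((-14)·(-6) − 0·m)] + 269
       = -15·m + 283 = 418
⇒ m = -9.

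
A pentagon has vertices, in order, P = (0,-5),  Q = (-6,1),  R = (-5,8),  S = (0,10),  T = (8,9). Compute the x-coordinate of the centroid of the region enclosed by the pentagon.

Apply the surveyor's formula. First the cross-terms c_i = x_i·y_{i+1} − x_{i+1}·y_i:
  -30, -43, -50, -80, -40  ⇒  2A = -243, A = -121.5.
Then Σ (x_i + x_{i+1})·c_i = -57, so x̄ = -57 / (6·(-121.5)) = 19/243.

19/243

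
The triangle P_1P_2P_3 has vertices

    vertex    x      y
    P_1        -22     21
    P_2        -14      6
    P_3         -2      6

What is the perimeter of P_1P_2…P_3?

54

|P_1P_2| = √((8)² + (-15)²) = √289 = 17
|P_2P_3| = √((12)² + (0)²) = √144 = 12
|P_3P_1| = √((-20)² + (15)²) = √625 = 25
Perimeter = 17 + 12 + 25 = 54.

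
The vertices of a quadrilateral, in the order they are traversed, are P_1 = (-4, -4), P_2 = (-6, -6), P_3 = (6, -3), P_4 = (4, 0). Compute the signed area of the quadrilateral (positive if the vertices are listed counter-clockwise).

25

P_1→P_2: (-4)(-6) − (-6)(-4) = 0
P_2→P_3: (-6)(-3) − (6)(-6) = 54
P_3→P_4: (6)(0) − (4)(-3) = 12
P_4→P_1: (4)(-4) − (-4)(0) = -16
Σ = 50
Signed area = Σ/2 = 25 (positive ⇒ counter-clockwise traversal).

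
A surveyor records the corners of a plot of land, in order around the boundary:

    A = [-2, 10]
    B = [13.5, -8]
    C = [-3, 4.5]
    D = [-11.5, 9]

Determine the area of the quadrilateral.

Cross-terms: -119, 36.75, 24.75, -97  ⇒  Σ = -154.5
Area = |Σ|/2 = 77.25.

77.25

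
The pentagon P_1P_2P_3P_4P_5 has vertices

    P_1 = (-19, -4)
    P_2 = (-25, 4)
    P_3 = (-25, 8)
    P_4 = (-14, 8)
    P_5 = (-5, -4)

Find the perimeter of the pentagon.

|P_1P_2| = √((-6)² + (8)²) = √100 = 10
|P_2P_3| = √((0)² + (4)²) = √16 = 4
|P_3P_4| = √((11)² + (0)²) = √121 = 11
|P_4P_5| = √((9)² + (-12)²) = √225 = 15
|P_5P_1| = √((-14)² + (0)²) = √196 = 14
Perimeter = 10 + 4 + 11 + 15 + 14 = 54.

54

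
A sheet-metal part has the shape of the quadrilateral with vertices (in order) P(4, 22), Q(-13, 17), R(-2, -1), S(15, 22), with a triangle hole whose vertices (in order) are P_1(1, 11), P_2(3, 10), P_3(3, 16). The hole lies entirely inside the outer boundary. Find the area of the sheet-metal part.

Outer boundary:
Apply Gauss's area formula: 2A = Σ (x_i·y_{i+1} − x_{i+1}·y_i), indices taken mod 4.
P→Q: (4)(17) − (-13)(22) = 354
Q→R: (-13)(-1) − (-2)(17) = 47
R→S: (-2)(22) − (15)(-1) = -29
S→P: (15)(22) − (4)(22) = 242
Σ = 614
Area = |Σ|/2 = 307.
Hole:
Apply the shoelace (surveyor's) formula: 2A = Σ (x_i·y_{i+1} − x_{i+1}·y_i), indices taken mod 3.
Σ = (-23) + (18) + (17) = 12
Area = |Σ|/2 = 6.
Net area = 307 − 6 = 301.

301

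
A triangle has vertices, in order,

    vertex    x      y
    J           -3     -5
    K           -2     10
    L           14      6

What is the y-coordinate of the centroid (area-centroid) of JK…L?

Apply the shoelace formula. First the cross-terms c_i = x_i·y_{i+1} − x_{i+1}·y_i:
  -40, -152, -52  ⇒  2A = -244, A = -122.
Then Σ (y_i + y_{i+1})·c_i = -2684, so ȳ = -2684 / (6·(-122)) = 11/3.

11/3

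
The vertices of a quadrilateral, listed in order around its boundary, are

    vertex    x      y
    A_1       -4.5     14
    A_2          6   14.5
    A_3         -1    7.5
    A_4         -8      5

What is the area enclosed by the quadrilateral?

62.125

Apply Gauss's area formula: 2A = Σ (x_i·y_{i+1} − x_{i+1}·y_i), indices taken mod 4.
A_1→A_2: (-4.5)(14.5) − (6)(14) = -149.25
A_2→A_3: (6)(7.5) − (-1)(14.5) = 59.5
A_3→A_4: (-1)(5) − (-8)(7.5) = 55
A_4→A_1: (-8)(14) − (-4.5)(5) = -89.5
Σ = -124.25
Area = |Σ|/2 = 62.125.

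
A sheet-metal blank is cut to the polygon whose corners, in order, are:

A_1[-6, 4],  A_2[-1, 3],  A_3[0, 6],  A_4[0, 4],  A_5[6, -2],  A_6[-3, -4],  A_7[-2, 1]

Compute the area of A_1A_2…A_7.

43.5

Apply Gauss's area formula: 2A = Σ (x_i·y_{i+1} − x_{i+1}·y_i), indices taken mod 7.
Σ = (-14) + (-6) + (0) + (-24) + (-30) + (-11) + (-2) = -87
Area = |Σ|/2 = 43.5.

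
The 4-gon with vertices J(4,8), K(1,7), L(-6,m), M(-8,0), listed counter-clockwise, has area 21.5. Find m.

The doubled signed area Σ (x_i y_{i+1} − x_{i+1} y_i) is linear in m.
With m=0 it equals -2; the coefficient of m is 9 (from the two edges through L).
So 9·m + -2 = 2·21.5 = 43 ⇒ m = 5.

5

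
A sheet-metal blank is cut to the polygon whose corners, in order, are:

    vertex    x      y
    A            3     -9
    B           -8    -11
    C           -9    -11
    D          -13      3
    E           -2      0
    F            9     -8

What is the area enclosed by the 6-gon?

160.5

Apply the surveyor's formula: 2A = Σ (x_i·y_{i+1} − x_{i+1}·y_i), indices taken mod 6.
Σ = (-105) + (-11) + (-170) + (6) + (16) + (-57) = -321
Area = |Σ|/2 = 160.5.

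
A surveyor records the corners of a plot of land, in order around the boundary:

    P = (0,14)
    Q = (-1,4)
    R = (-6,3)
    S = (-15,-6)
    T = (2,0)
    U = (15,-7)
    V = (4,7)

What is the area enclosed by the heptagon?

151.5

P→Q: (0)(4) − (-1)(14) = 14
Q→R: (-1)(3) − (-6)(4) = 21
R→S: (-6)(-6) − (-15)(3) = 81
S→T: (-15)(0) − (2)(-6) = 12
T→U: (2)(-7) − (15)(0) = -14
U→V: (15)(7) − (4)(-7) = 133
V→P: (4)(14) − (0)(7) = 56
Σ = 303
Area = |Σ|/2 = 151.5.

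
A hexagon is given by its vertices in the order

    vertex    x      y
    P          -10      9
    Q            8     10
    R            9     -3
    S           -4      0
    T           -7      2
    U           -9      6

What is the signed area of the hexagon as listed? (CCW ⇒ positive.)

Apply Gauss's area formula: 2A = Σ (x_i·y_{i+1} − x_{i+1}·y_i), indices taken mod 6.
Σ = (-172) + (-114) + (-12) + (-8) + (-24) + (-21) = -351
Signed area = Σ/2 = -175.5 (negative ⇒ clockwise traversal).

-175.5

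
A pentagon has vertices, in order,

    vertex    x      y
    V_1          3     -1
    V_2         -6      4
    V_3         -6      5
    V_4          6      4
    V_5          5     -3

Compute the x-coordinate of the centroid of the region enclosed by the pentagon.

Apply Gauss's area formula. First the cross-terms c_i = x_i·y_{i+1} − x_{i+1}·y_i:
  6, -6, -54, -38, 4  ⇒  2A = -88, A = -44.
Then Σ (x_i + x_{i+1})·c_i = -332, so x̄ = -332 / (6·(-44)) = 83/66.

83/66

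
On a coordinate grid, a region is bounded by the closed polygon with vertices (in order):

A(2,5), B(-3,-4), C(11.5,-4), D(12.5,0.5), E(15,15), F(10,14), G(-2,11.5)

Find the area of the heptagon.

235.375

Apply the shoelace (surveyor's) formula: 2A = Σ (x_i·y_{i+1} − x_{i+1}·y_i), indices taken mod 7.
A→B: (2)(-4) − (-3)(5) = 7
B→C: (-3)(-4) − (11.5)(-4) = 58
C→D: (11.5)(0.5) − (12.5)(-4) = 55.75
D→E: (12.5)(15) − (15)(0.5) = 180
E→F: (15)(14) − (10)(15) = 60
F→G: (10)(11.5) − (-2)(14) = 143
G→A: (-2)(5) − (2)(11.5) = -33
Σ = 470.75
Area = |Σ|/2 = 235.375.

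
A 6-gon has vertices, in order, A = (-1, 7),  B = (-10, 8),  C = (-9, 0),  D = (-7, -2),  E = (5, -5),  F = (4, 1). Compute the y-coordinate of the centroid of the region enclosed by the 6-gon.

Apply Gauss's area formula. First the cross-terms c_i = x_i·y_{i+1} − x_{i+1}·y_i:
  62, 72, 18, 45, 25, 29  ⇒  2A = 251, A = 125.5.
Then Σ (y_i + y_{i+1})·c_i = 1287, so ȳ = 1287 / (6·125.5) = 429/251.

429/251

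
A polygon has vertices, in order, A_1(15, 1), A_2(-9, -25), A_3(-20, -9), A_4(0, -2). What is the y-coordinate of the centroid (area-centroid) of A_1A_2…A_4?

-1504/143

Apply Gauss's area formula. First the cross-terms c_i = x_i·y_{i+1} − x_{i+1}·y_i:
  -366, -419, 40, 30  ⇒  2A = -715, A = -357.5.
Then Σ (y_i + y_{i+1})·c_i = 22560, so ȳ = 22560 / (6·(-357.5)) = -1504/143.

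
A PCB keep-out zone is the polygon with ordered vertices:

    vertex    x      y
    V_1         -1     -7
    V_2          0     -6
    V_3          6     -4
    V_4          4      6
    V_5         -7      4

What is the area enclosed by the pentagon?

Apply the shoelace (surveyor's) formula: 2A = Σ (x_i·y_{i+1} − x_{i+1}·y_i), indices taken mod 5.
Cross-terms: 6, 36, 52, 58, 53  ⇒  Σ = 205
Area = |Σ|/2 = 102.5.

102.5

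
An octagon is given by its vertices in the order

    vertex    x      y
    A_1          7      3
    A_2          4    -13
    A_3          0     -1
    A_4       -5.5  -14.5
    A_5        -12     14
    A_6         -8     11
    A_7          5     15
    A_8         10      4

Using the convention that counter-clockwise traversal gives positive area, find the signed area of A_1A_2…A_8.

Apply the shoelace formula: 2A = Σ (x_i·y_{i+1} − x_{i+1}·y_i), indices taken mod 8.
Σ = (-103) + (-4) + (-5.5) + (-251) + (-20) + (-175) + (-130) + (2) = -686.5
Signed area = Σ/2 = -343.25 (negative ⇒ clockwise traversal).

-343.25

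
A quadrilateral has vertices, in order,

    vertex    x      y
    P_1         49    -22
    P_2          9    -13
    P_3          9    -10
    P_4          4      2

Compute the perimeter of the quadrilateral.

|P_1P_2| = √((-40)² + (9)²) = √1681 = 41
|P_2P_3| = √((0)² + (3)²) = √9 = 3
|P_3P_4| = √((-5)² + (12)²) = √169 = 13
|P_4P_1| = √((45)² + (-24)²) = √2601 = 51
Perimeter = 41 + 3 + 13 + 51 = 108.

108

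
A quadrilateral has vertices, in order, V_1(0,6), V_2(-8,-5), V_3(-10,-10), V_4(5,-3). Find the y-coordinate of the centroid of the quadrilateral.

-338/141

Apply the shoelace formula. First the cross-terms c_i = x_i·y_{i+1} − x_{i+1}·y_i:
  48, 30, 80, 30  ⇒  2A = 188, A = 94.
Then Σ (y_i + y_{i+1})·c_i = -1352, so ȳ = -1352 / (6·94) = -338/141.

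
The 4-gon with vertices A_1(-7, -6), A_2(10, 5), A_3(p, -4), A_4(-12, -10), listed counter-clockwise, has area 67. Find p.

Write out the shoelace sum; only the two edges meeting at A_3 involve p:
2·Area = [(10·(-4) − p·5) + (p·(-10) − (-12)·(-4))] + 27
       = -15·p + -61 = 134
⇒ p = -13.

-13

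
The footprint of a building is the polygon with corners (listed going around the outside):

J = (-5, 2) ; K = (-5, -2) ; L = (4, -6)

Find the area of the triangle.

18

Apply the shoelace (surveyor's) formula: 2A = Σ (x_i·y_{i+1} − x_{i+1}·y_i), indices taken mod 3.
J→K: (-5)(-2) − (-5)(2) = 20
K→L: (-5)(-6) − (4)(-2) = 38
L→J: (4)(2) − (-5)(-6) = -22
Σ = 36
Area = |Σ|/2 = 18.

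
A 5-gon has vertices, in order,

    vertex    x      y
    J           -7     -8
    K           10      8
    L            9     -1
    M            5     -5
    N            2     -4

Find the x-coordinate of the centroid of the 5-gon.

79/19

Apply Gauss's area formula. First the cross-terms c_i = x_i·y_{i+1} − x_{i+1}·y_i:
  24, -82, -40, -10, -44  ⇒  2A = -152, A = -76.
Then Σ (x_i + x_{i+1})·c_i = -1896, so x̄ = -1896 / (6·(-76)) = 79/19.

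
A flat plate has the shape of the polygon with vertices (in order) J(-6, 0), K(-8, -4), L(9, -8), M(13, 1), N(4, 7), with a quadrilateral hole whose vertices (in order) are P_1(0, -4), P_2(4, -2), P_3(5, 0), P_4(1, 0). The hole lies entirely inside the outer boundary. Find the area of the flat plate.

172

Outer boundary:
Apply the shoelace (surveyor's) formula: 2A = Σ (x_i·y_{i+1} − x_{i+1}·y_i), indices taken mod 5.
Cross-terms: 24, 100, 113, 87, 42  ⇒  Σ = 366
Area = |Σ|/2 = 183.
Hole:
Cross-terms: 16, 10, 0, -4  ⇒  Σ = 22
Area = |Σ|/2 = 11.
Net area = 183 − 11 = 172.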